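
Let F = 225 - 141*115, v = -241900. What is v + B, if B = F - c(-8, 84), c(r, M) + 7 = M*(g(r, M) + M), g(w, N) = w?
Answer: -264267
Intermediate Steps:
c(r, M) = -7 + M*(M + r) (c(r, M) = -7 + M*(r + M) = -7 + M*(M + r))
F = -15990 (F = 225 - 16215 = -15990)
B = -22367 (B = -15990 - (-7 + 84² + 84*(-8)) = -15990 - (-7 + 7056 - 672) = -15990 - 1*6377 = -15990 - 6377 = -22367)
v + B = -241900 - 22367 = -264267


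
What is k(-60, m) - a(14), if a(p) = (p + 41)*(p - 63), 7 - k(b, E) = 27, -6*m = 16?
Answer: 2675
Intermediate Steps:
m = -8/3 (m = -⅙*16 = -8/3 ≈ -2.6667)
k(b, E) = -20 (k(b, E) = 7 - 1*27 = 7 - 27 = -20)
a(p) = (-63 + p)*(41 + p) (a(p) = (41 + p)*(-63 + p) = (-63 + p)*(41 + p))
k(-60, m) - a(14) = -20 - (-2583 + 14² - 22*14) = -20 - (-2583 + 196 - 308) = -20 - 1*(-2695) = -20 + 2695 = 2675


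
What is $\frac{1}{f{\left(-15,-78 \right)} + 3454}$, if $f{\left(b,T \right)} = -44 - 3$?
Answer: $\frac{1}{3407} \approx 0.00029351$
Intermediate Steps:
$f{\left(b,T \right)} = -47$ ($f{\left(b,T \right)} = -44 - 3 = -47$)
$\frac{1}{f{\left(-15,-78 \right)} + 3454} = \frac{1}{-47 + 3454} = \frac{1}{3407}$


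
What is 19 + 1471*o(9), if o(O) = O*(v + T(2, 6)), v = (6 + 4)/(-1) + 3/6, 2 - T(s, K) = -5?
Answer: -66157/2 ≈ -33079.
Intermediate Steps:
T(s, K) = 7 (T(s, K) = 2 - 1*(-5) = 2 + 5 = 7)
v = -19/2 (v = 10*(-1) + 3*(1/6) = -10 + 1/2 = -19/2 ≈ -9.5000)
o(O) = -5*O/2 (o(O) = O*(-19/2 + 7) = O*(-5/2) = -5*O/2)
19 + 1471*o(9) = 19 + 1471*(-5/2*9) = 19 + 1471*(-45/2) = 19 - 66195/2 = -66157/2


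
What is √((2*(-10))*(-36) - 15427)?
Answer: I*√14707 ≈ 121.27*I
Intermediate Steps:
√((2*(-10))*(-36) - 15427) = √(-20*(-36) - 15427) = √(720 - 15427) = √(-14707) = I*√14707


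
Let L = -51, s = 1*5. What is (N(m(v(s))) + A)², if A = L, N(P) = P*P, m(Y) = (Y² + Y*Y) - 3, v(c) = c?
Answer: 4656964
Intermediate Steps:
s = 5
m(Y) = -3 + 2*Y² (m(Y) = (Y² + Y²) - 3 = 2*Y² - 3 = -3 + 2*Y²)
N(P) = P²
A = -51
(N(m(v(s))) + A)² = ((-3 + 2*5²)² - 51)² = ((-3 + 2*25)² - 51)² = ((-3 + 50)² - 51)² = (47² - 51)² = (2209 - 51)² = 2158² = 4656964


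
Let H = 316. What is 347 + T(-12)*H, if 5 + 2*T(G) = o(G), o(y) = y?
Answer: -2339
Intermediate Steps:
T(G) = -5/2 + G/2
347 + T(-12)*H = 347 + (-5/2 + (½)*(-12))*316 = 347 + (-5/2 - 6)*316 = 347 - 17/2*316 = 347 - 2686 = -2339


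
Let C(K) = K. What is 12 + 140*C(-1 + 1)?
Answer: 12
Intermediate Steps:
12 + 140*C(-1 + 1) = 12 + 140*(-1 + 1) = 12 + 140*0 = 12 + 0 = 12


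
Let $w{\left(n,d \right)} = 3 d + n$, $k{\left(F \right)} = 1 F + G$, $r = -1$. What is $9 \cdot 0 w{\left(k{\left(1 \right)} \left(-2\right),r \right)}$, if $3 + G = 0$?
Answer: $0$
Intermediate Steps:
$G = -3$ ($G = -3 + 0 = -3$)
$k{\left(F \right)} = -3 + F$ ($k{\left(F \right)} = 1 F - 3 = F - 3 = -3 + F$)
$w{\left(n,d \right)} = n + 3 d$
$9 \cdot 0 w{\left(k{\left(1 \right)} \left(-2\right),r \right)} = 9 \cdot 0 \left(\left(-3 + 1\right) \left(-2\right) + 3 \left(-1\right)\right) = 0 \left(\left(-2\right) \left(-2\right) - 3\right) = 0 \left(4 - 3\right) = 0 \cdot 1 = 0$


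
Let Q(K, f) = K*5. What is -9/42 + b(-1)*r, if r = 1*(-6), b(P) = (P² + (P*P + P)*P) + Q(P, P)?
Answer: 333/14 ≈ 23.786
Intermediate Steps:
Q(K, f) = 5*K
b(P) = P² + 5*P + P*(P + P²) (b(P) = (P² + (P*P + P)*P) + 5*P = (P² + (P² + P)*P) + 5*P = (P² + (P + P²)*P) + 5*P = (P² + P*(P + P²)) + 5*P = P² + 5*P + P*(P + P²))
r = -6
-9/42 + b(-1)*r = -9/42 - (5 + (-1)² + 2*(-1))*(-6) = -9*1/42 - (5 + 1 - 2)*(-6) = -3/14 - 1*4*(-6) = -3/14 - 4*(-6) = -3/14 + 24 = 333/14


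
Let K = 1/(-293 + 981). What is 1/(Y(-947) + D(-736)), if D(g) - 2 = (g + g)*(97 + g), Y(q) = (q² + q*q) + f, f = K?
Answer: 688/1881148865 ≈ 3.6573e-7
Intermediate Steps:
K = 1/688 ≈ 0.0014535
f = 1/688 ≈ 0.0014535
Y(q) = 1/688 + 2*q² (Y(q) = (q² + q*q) + 1/688 = (q² + q²) + 1/688 = 2*q² + 1/688 = 1/688 + 2*q²)
D(g) = 2 + 2*g*(97 + g) (D(g) = 2 + (g + g)*(97 + g) = 2 + (2*g)*(97 + g) = 2 + 2*g*(97 + g))
1/(Y(-947) + D(-736)) = 1/((1/688 + 2*(-947)²) + (2 + 2*(-736)² + 194*(-736))) = 1/((1/688 + 2*896809) + (2 + 2*541696 - 142784)) = 1/((1/688 + 1793618) + (2 + 1083392 - 142784)) = 1/(1234009185/688 + 940610) = 1/(1881148865/688) = 688/1881148865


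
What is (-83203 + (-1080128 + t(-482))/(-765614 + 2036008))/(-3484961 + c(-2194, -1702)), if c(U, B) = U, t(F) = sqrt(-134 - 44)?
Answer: 10570167211/443006078907 - I*sqrt(178)/4430060789070 ≈ 0.02386 - 3.0116e-12*I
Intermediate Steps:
t(F) = I*sqrt(178) (t(F) = sqrt(-178) = I*sqrt(178))
(-83203 + (-1080128 + t(-482))/(-765614 + 2036008))/(-3484961 + c(-2194, -1702)) = (-83203 + (-1080128 + I*sqrt(178))/(-765614 + 2036008))/(-3484961 - 2194) = (-83203 + (-1080128 + I*sqrt(178))/1270394)/(-3487155) = (-83203 + (-1080128 + I*sqrt(178))*(1/1270394))*(-1/3487155) = (-83203 + (-540064/635197 + I*sqrt(178)/1270394))*(-1/3487155) = (-52850836055/635197 + I*sqrt(178)/1270394)*(-1/3487155) = 10570167211/443006078907 - I*sqrt(178)/4430060789070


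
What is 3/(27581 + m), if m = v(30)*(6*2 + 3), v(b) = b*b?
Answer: 3/41081 ≈ 7.3026e-5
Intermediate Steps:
v(b) = b²
m = 13500 (m = 30²*(6*2 + 3) = 900*(12 + 3) = 900*15 = 13500)
3/(27581 + m) = 3/(27581 + 13500) = 3/41081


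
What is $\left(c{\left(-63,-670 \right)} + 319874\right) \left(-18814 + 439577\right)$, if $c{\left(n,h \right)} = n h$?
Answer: $152351550092$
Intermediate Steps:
$c{\left(n,h \right)} = h n$
$\left(c{\left(-63,-670 \right)} + 319874\right) \left(-18814 + 439577\right) = \left(\left(-670\right) \left(-63\right) + 319874\right) \left(-18814 + 439577\right) = \left(42210 + 319874\right) 420763 = 362084 \cdot 420763 = 152351550092$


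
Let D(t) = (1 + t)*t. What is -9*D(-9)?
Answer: -648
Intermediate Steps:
D(t) = t*(1 + t)
-9*D(-9) = -(-81)*(1 - 9) = -(-81)*(-8) = -9*72 = -648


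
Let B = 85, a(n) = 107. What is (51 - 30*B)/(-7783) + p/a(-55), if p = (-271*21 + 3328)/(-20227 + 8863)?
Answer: 3057045281/9463723284 ≈ 0.32303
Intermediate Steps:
p = 2363/11364 (p = (-5691 + 3328)/(-11364) = -2363*(-1/11364) = 2363/11364 ≈ 0.20794)
(51 - 30*B)/(-7783) + p/a(-55) = (51 - 30*85)/(-7783) + (2363/11364)/107 = (51 - 2550)*(-1/7783) + (2363/11364)*(1/107) = -2499*(-1/7783) + 2363/1215948 = 2499/7783 + 2363/1215948 = 3057045281/9463723284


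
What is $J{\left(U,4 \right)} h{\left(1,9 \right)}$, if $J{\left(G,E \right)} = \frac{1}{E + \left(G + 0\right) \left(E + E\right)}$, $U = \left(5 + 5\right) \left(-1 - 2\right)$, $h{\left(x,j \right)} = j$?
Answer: $- \frac{9}{236} \approx -0.038136$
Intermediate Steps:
$U = -30$ ($U = 10 \left(-3\right) = -30$)
$J{\left(G,E \right)} = \frac{1}{E + 2 E G}$ ($J{\left(G,E \right)} = \frac{1}{E + G 2 E} = \frac{1}{E + 2 E G}$)
$J{\left(U,4 \right)} h{\left(1,9 \right)} = \frac{1}{4 \left(1 + 2 \left(-30\right)\right)} 9 = \frac{1}{4 \left(1 - 60\right)} 9 = \frac{1}{4 \left(-59\right)} 9 = \frac{1}{4} \left(- \frac{1}{59}\right) 9 = \left(- \frac{1}{236}\right) 9 = - \frac{9}{236}$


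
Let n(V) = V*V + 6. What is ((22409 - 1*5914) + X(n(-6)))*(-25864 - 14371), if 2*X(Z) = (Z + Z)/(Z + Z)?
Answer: -1327392885/2 ≈ -6.6370e+8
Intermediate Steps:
n(V) = 6 + V**2 (n(V) = V**2 + 6 = 6 + V**2)
X(Z) = 1/2 (X(Z) = ((Z + Z)/(Z + Z))/2 = ((2*Z)/((2*Z)))/2 = ((2*Z)*(1/(2*Z)))/2 = (1/2)*1 = 1/2)
((22409 - 1*5914) + X(n(-6)))*(-25864 - 14371) = ((22409 - 1*5914) + 1/2)*(-25864 - 14371) = ((22409 - 5914) + 1/2)*(-40235) = (16495 + 1/2)*(-40235) = (32991/2)*(-40235) = -1327392885/2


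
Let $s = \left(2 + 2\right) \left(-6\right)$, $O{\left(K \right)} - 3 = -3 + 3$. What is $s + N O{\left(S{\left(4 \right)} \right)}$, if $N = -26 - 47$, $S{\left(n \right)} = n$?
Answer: $-243$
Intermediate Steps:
$O{\left(K \right)} = 3$ ($O{\left(K \right)} = 3 + \left(-3 + 3\right) = 3 + 0 = 3$)
$N = -73$ ($N = -26 - 47 = -73$)
$s = -24$ ($s = 4 \left(-6\right) = -24$)
$s + N O{\left(S{\left(4 \right)} \right)} = -24 - 219 = -243$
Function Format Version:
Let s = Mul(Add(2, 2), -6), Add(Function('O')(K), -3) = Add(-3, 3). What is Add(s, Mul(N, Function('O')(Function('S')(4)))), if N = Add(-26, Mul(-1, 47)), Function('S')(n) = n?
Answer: -243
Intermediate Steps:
Function('O')(K) = 3 (Function('O')(K) = Add(3, Add(-3, 3)) = Add(3, 0) = 3)
N = -73 (N = Add(-26, -47) = -73)
s = -24 (s = Mul(4, -6) = -24)
Add(s, Mul(N, Function('O')(Function('S')(4)))) = Add(-24, Mul(-73, 3)) = Add(-24, -219) = -243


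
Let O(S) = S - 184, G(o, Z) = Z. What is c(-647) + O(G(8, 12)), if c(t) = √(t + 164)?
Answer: -172 + I*√483 ≈ -172.0 + 21.977*I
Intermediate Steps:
c(t) = √(164 + t)
O(S) = -184 + S
c(-647) + O(G(8, 12)) = √(164 - 647) + (-184 + 12) = √(-483) - 172 = I*√483 - 172 = -172 + I*√483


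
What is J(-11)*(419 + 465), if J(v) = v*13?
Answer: -126412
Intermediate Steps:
J(v) = 13*v
J(-11)*(419 + 465) = (13*(-11))*(419 + 465) = -143*884 = -126412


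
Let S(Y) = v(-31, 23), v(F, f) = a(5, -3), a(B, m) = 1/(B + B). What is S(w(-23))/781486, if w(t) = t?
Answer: 1/7814860 ≈ 1.2796e-7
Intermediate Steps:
a(B, m) = 1/(2*B)
v(F, f) = 1/10 (v(F, f) = (1/2)/5 = (1/2)*(1/5) = 1/10)
S(Y) = 1/10
S(w(-23))/781486 = (1/10)/781486 = (1/10)*(1/781486) = 1/7814860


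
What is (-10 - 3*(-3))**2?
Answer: 1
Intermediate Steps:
(-10 - 3*(-3))**2 = (-10 + 9)**2 = (-1)**2 = 1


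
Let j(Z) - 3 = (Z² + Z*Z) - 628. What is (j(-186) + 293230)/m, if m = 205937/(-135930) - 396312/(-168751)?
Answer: 360826808782770/831244151 ≈ 4.3408e+5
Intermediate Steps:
j(Z) = -625 + 2*Z² (j(Z) = 3 + ((Z² + Z*Z) - 628) = 3 + ((Z² + Z²) - 628) = 3 + (2*Z² - 628) = 3 + (-628 + 2*Z²) = -625 + 2*Z²)
m = 831244151/997318410 (m = 205937*(-1/135930) - 396312*(-1/168751) = -205937/135930 + 396312/168751 = 831244151/997318410 ≈ 0.83348)
(j(-186) + 293230)/m = ((-625 + 2*(-186)²) + 293230)/(831244151/997318410) = ((-625 + 2*34596) + 293230)*(997318410/831244151) = ((-625 + 69192) + 293230)*(997318410/831244151) = (68567 + 293230)*(997318410/831244151) = 361797*(997318410/831244151) = 360826808782770/831244151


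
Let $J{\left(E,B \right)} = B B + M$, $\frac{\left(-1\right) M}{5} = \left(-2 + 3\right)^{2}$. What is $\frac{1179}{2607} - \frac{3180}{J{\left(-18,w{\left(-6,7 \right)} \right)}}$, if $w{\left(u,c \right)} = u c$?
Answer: $- \frac{2072133}{1528571} \approx -1.3556$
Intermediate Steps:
$w{\left(u,c \right)} = c u$
$M = -5$ ($M = - 5 \left(-2 + 3\right)^{2} = - 5 \cdot 1^{2} = \left(-5\right) 1 = -5$)
$J{\left(E,B \right)} = -5 + B^{2}$ ($J{\left(E,B \right)} = B B - 5 = B^{2} - 5 = -5 + B^{2}$)
$\frac{1179}{2607} - \frac{3180}{J{\left(-18,w{\left(-6,7 \right)} \right)}} = \frac{1179}{2607} - \frac{3180}{-5 + \left(7 \left(-6\right)\right)^{2}} = 1179 \cdot \frac{1}{2607} - \frac{3180}{-5 + \left(-42\right)^{2}} = \frac{393}{869} - \frac{3180}{-5 + 1764} = \frac{393}{869} - \frac{3180}{1759} = - \frac{2072133}{1528571}$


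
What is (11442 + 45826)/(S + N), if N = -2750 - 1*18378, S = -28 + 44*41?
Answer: -14317/4838 ≈ -2.9593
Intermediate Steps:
S = 1776 (S = -28 + 1804 = 1776)
N = -21128 (N = -2750 - 18378 = -21128)
(11442 + 45826)/(S + N) = (11442 + 45826)/(1776 - 21128) = 57268/(-19352) = 57268*(-1/19352) = -14317/4838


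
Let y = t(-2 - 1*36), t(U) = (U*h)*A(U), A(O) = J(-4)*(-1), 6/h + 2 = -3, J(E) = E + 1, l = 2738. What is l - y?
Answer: 13006/5 ≈ 2601.2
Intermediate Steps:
J(E) = 1 + E
h = -6/5 (h = 6/(-2 - 3) = 6/(-5) = 6*(-1/5) = -6/5 ≈ -1.2000)
A(O) = 3 (A(O) = (1 - 4)*(-1) = -3*(-1) = 3)
t(U) = -18*U/5 (t(U) = (U*(-6/5))*3 = -6*U/5*3 = -18*U/5)
y = 684/5 (y = -18*(-2 - 1*36)/5 = -18*(-2 - 36)/5 = -18/5*(-38) = 684/5 ≈ 136.80)
l - y = 2738 - 1*684/5 = 2738 - 684/5 = 13006/5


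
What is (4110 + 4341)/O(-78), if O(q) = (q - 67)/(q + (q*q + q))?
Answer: -50097528/145 ≈ -3.4550e+5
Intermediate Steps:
O(q) = (-67 + q)/(q² + 2*q) (O(q) = (-67 + q)/(q + (q² + q)) = (-67 + q)/(q + (q + q²)) = (-67 + q)/(q² + 2*q))
(4110 + 4341)/O(-78) = (4110 + 4341)/(((-67 - 78)/((-78)*(2 - 78)))) = 8451/((-1/78*(-145)/(-76))) = 8451/((-1/78*(-1/76)*(-145))) = 8451/(-145/5928) = 8451*(-5928/145) = -50097528/145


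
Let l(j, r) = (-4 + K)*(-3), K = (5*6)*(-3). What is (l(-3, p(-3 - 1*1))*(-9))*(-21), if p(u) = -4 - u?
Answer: 53298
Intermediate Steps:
K = -90 (K = 30*(-3) = -90)
l(j, r) = 282 (l(j, r) = (-4 - 90)*(-3) = -94*(-3) = 282)
(l(-3, p(-3 - 1*1))*(-9))*(-21) = (282*(-9))*(-21) = -2538*(-21) = 53298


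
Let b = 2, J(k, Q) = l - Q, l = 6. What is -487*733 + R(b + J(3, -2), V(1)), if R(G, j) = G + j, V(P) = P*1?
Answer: -356960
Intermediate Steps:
J(k, Q) = 6 - Q
V(P) = P
-487*733 + R(b + J(3, -2), V(1)) = -487*733 + ((2 + (6 - 1*(-2))) + 1) = -356971 + ((2 + (6 + 2)) + 1) = -356971 + ((2 + 8) + 1) = -356971 + (10 + 1) = -356971 + 11 = -356960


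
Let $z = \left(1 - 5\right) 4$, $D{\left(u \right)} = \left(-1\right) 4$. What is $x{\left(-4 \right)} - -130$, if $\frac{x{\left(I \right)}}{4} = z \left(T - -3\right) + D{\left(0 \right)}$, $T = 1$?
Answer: $-142$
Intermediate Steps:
$D{\left(u \right)} = -4$
$z = -16$ ($z = \left(-4\right) 4 = -16$)
$x{\left(I \right)} = -272$ ($x{\left(I \right)} = 4 \left(- 16 \left(1 - -3\right) - 4\right) = 4 \left(- 16 \left(1 + 3\right) - 4\right) = 4 \left(\left(-16\right) 4 - 4\right) = 4 \left(-64 - 4\right) = 4 \left(-68\right) = -272$)
$x{\left(-4 \right)} - -130 = -272 - -130 = -272 + 130 = -142$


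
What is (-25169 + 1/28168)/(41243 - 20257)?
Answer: -708960391/591133648 ≈ -1.1993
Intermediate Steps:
(-25169 + 1/28168)/(41243 - 20257) = (-25169 + 1/28168)/20986 = -708960391/28168*1/20986 = -708960391/591133648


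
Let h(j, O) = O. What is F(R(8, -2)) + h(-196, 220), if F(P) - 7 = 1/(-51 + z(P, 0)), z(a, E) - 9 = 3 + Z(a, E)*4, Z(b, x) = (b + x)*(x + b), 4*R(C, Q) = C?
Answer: 5220/23 ≈ 226.96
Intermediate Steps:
R(C, Q) = C/4
Z(b, x) = (b + x)**2 (Z(b, x) = (b + x)*(b + x) = (b + x)**2)
z(a, E) = 12 + 4*(E + a)**2 (z(a, E) = 9 + (3 + (a + E)**2*4) = 9 + (3 + (E + a)**2*4) = 9 + (3 + 4*(E + a)**2) = 12 + 4*(E + a)**2)
F(P) = 7 + 1/(-39 + 4*P**2) (F(P) = 7 + 1/(-51 + (12 + 4*(0 + P)**2)) = 7 + 1/(-51 + (12 + 4*P**2)) = 7 + 1/(-39 + 4*P**2))
F(R(8, -2)) + h(-196, 220) = 4*(-68 + 7*((1/4)*8)**2)/(-39 + 4*((1/4)*8)**2) + 220 = 4*(-68 + 7*2**2)/(-39 + 4*2**2) + 220 = 4*(-68 + 7*4)/(-39 + 4*4) + 220 = 4*(-68 + 28)/(-39 + 16) + 220 = 4*(-40)/(-23) + 220 = 4*(-1/23)*(-40) + 220 = 160/23 + 220 = 5220/23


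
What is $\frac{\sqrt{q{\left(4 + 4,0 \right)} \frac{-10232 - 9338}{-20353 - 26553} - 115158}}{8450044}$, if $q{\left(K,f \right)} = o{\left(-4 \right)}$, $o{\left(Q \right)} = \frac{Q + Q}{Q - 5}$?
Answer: $\frac{7 i \sqrt{11634184629742}}{594536645796} \approx 4.0159 \cdot 10^{-5} i$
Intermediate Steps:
$o{\left(Q \right)} = \frac{2 Q}{-5 + Q}$
$q{\left(K,f \right)} = \frac{8}{9}$ ($q{\left(K,f \right)} = 2 \left(-4\right) \frac{1}{-5 - 4} = 2 \left(-4\right) \frac{1}{-9} = 2 \left(-4\right) \left(- \frac{1}{9}\right) = \frac{8}{9}$)
$\frac{\sqrt{q{\left(4 + 4,0 \right)} \frac{-10232 - 9338}{-20353 - 26553} - 115158}}{8450044} = \frac{\sqrt{\frac{8 \frac{-10232 - 9338}{-20353 - 26553}}{9} - 115158}}{8450044} = \sqrt{\frac{8 \left(- \frac{19570}{-46906}\right)}{9} - 115158} \cdot \frac{1}{8450044} = \sqrt{\frac{8 \left(\left(-19570\right) \left(- \frac{1}{46906}\right)\right)}{9} - 115158} \cdot \frac{1}{8450044} = \sqrt{\frac{8}{9} \cdot \frac{9785}{23453} - 115158} \cdot \frac{1}{8450044} = \sqrt{\frac{78280}{211077} - 115158} \cdot \frac{1}{8450044} = \sqrt{- \frac{24307126886}{211077}} \cdot \frac{1}{8450044} = \frac{7 i \sqrt{11634184629742}}{70359} \cdot \frac{1}{8450044} = \frac{7 i \sqrt{11634184629742}}{594536645796}$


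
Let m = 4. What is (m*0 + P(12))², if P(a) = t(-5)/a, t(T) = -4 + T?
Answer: 9/16 ≈ 0.56250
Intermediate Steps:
P(a) = -9/a (P(a) = (-4 - 5)/a = -9/a)
(m*0 + P(12))² = (4*0 - 9/12)² = (0 - 9*1/12)² = (0 - ¾)² = (-¾)² = 9/16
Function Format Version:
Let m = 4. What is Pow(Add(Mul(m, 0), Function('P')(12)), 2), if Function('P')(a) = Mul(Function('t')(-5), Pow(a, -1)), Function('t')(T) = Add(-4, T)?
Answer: Rational(9, 16) ≈ 0.56250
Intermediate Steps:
Function('P')(a) = Mul(-9, Pow(a, -1)) (Function('P')(a) = Mul(Add(-4, -5), Pow(a, -1)) = Mul(-9, Pow(a, -1)))
Pow(Add(Mul(m, 0), Function('P')(12)), 2) = Pow(Add(Mul(4, 0), Mul(-9, Pow(12, -1))), 2) = Pow(Add(0, Mul(-9, Rational(1, 12))), 2) = Pow(Add(0, Rational(-3, 4)), 2) = Pow(Rational(-3, 4), 2) = Rational(9, 16)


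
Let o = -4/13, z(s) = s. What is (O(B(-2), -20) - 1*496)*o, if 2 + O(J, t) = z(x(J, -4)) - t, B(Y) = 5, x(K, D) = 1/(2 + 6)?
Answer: 3823/26 ≈ 147.04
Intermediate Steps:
x(K, D) = 1/8
O(J, t) = -15/8 - t (O(J, t) = -2 + (1/8 - t) = -15/8 - t)
o = -4/13 (o = -4*1/13 = -4/13 ≈ -0.30769)
(O(B(-2), -20) - 1*496)*o = ((-15/8 - 1*(-20)) - 1*496)*(-4/13) = ((-15/8 + 20) - 496)*(-4/13) = (145/8 - 496)*(-4/13) = -3823/8*(-4/13) = 3823/26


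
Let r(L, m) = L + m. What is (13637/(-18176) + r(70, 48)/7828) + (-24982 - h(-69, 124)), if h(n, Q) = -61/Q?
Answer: -27547504743783/1102683392 ≈ -24982.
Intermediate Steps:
(13637/(-18176) + r(70, 48)/7828) + (-24982 - h(-69, 124)) = (13637/(-18176) + (70 + 48)/7828) + (-24982 - (-61)/124) = (13637*(-1/18176) + 118*(1/7828)) + (-24982 - (-61)/124) = (-13637/18176 + 59/3914) + (-24982 - 1*(-61/124)) = -26151417/35570432 + (-24982 + 61/124) = -26151417/35570432 - 3097707/124 = -27547504743783/1102683392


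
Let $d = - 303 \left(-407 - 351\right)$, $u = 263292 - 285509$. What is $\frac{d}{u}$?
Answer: $- \frac{229674}{22217} \approx -10.338$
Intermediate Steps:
$u = -22217$
$d = 229674$ ($d = \left(-303\right) \left(-758\right) = 229674$)
$\frac{d}{u} = \frac{229674}{-22217} = 229674 \left(- \frac{1}{22217}\right) = - \frac{229674}{22217}$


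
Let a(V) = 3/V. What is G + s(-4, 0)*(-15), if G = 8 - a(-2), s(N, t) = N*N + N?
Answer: -341/2 ≈ -170.50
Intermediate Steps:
s(N, t) = N + N**2 (s(N, t) = N**2 + N = N + N**2)
G = 19/2 (G = 8 - 3/(-2) = 8 - 3*(-1)/2 = 8 - 1*(-3/2) = 8 + 3/2 = 19/2 ≈ 9.5000)
G + s(-4, 0)*(-15) = 19/2 - 4*(1 - 4)*(-15) = 19/2 - 4*(-3)*(-15) = 19/2 + 12*(-15) = 19/2 - 180 = -341/2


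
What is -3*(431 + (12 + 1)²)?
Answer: -1800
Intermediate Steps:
-3*(431 + (12 + 1)²) = -3*(431 + 13²) = -3*(431 + 169) = -3*600 = -1800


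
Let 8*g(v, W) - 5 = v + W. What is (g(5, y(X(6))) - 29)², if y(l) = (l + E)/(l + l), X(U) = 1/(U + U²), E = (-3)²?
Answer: 4225/256 ≈ 16.504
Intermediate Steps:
E = 9
y(l) = (9 + l)/(2*l) (y(l) = (l + 9)/(l + l) = (9 + l)/((2*l)) = (9 + l)*(1/(2*l)) = (9 + l)/(2*l))
g(v, W) = 5/8 + W/8 + v/8 (g(v, W) = 5/8 + (v + W)/8 = 5/8 + (W + v)/8 = 5/8 + (W/8 + v/8) = 5/8 + W/8 + v/8)
(g(5, y(X(6))) - 29)² = ((5/8 + ((9 + 1/(6*(1 + 6)))/(2*((1/(6*(1 + 6))))))/8 + (⅛)*5) - 29)² = ((5/8 + ((9 + (⅙)/7)/(2*(((⅙)/7))))/8 + 5/8) - 29)² = ((5/8 + ((9 + (⅙)*(⅐))/(2*(((⅙)*(⅐)))))/8 + 5/8) - 29)² = ((5/8 + ((9 + 1/42)/(2*(1/42)))/8 + 5/8) - 29)² = ((5/8 + ((½)*42*(379/42))/8 + 5/8) - 29)² = ((5/8 + (⅛)*(379/2) + 5/8) - 29)² = ((5/8 + 379/16 + 5/8) - 29)² = (399/16 - 29)² = (-65/16)² = 4225/256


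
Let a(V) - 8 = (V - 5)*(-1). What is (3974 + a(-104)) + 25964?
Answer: 30055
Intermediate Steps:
a(V) = 13 - V (a(V) = 8 + (V - 5)*(-1) = 8 + (-5 + V)*(-1) = 8 + (5 - V) = 13 - V)
(3974 + a(-104)) + 25964 = (3974 + (13 - 1*(-104))) + 25964 = (3974 + (13 + 104)) + 25964 = (3974 + 117) + 25964 = 4091 + 25964 = 30055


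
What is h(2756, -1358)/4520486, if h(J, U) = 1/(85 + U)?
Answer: -1/5754578678 ≈ -1.7377e-10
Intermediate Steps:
h(2756, -1358)/4520486 = 1/((85 - 1358)*4520486) = (1/4520486)/(-1273) = -1/1273*1/4520486 = -1/5754578678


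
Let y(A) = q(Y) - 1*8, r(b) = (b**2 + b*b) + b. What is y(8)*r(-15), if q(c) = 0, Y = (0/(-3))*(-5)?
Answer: -3480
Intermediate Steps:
Y = 0 (Y = (0*(-1/3))*(-5) = 0*(-5) = 0)
r(b) = b + 2*b**2 (r(b) = (b**2 + b**2) + b = 2*b**2 + b = b + 2*b**2)
y(A) = -8 (y(A) = 0 - 1*8 = 0 - 8 = -8)
y(8)*r(-15) = -(-120)*(1 + 2*(-15)) = -(-120)*(1 - 30) = -(-120)*(-29) = -8*435 = -3480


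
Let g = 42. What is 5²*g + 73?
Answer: 1123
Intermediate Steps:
5²*g + 73 = 5²*42 + 73 = 25*42 + 73 = 1050 + 73 = 1123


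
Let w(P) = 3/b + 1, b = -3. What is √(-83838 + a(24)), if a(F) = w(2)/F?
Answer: I*√83838 ≈ 289.55*I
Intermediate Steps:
w(P) = 0 (w(P) = 3/(-3) + 1 = 3*(-⅓) + 1 = -1 + 1 = 0)
a(F) = 0 (a(F) = 0/F = 0)
√(-83838 + a(24)) = √(-83838 + 0) = √(-83838) = I*√83838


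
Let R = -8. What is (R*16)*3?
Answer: -384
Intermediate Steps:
(R*16)*3 = -8*16*3 = -128*3 = -384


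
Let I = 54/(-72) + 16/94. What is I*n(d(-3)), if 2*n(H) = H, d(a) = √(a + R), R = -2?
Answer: -109*I*√5/376 ≈ -0.64822*I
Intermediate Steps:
d(a) = √(-2 + a) (d(a) = √(a - 2) = √(-2 + a))
n(H) = H/2
I = -109/188 (I = 54*(-1/72) + 16*(1/94) = -¾ + 8/47 = -109/188 ≈ -0.57979)
I*n(d(-3)) = -109*√(-2 - 3)/376 = -109*√(-5)/376 = -109*I*√5/376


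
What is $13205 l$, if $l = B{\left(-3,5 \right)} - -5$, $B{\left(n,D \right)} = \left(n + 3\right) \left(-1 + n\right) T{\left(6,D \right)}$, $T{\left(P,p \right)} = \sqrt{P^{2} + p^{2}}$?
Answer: $66025$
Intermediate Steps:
$B{\left(n,D \right)} = \sqrt{36 + D^{2}} \left(-1 + n\right) \left(3 + n\right)$ ($B{\left(n,D \right)} = \left(n + 3\right) \left(-1 + n\right) \sqrt{6^{2} + D^{2}} = \left(3 + n\right) \left(-1 + n\right) \sqrt{36 + D^{2}} = \left(-1 + n\right) \left(3 + n\right) \sqrt{36 + D^{2}} = \sqrt{36 + D^{2}} \left(-1 + n\right) \left(3 + n\right)$)
$l = 5$ ($l = \sqrt{36 + 5^{2}} \left(-3 + \left(-3\right)^{2} + 2 \left(-3\right)\right) - -5 = \sqrt{36 + 25} \left(-3 + 9 - 6\right) + 5 = \sqrt{61} \cdot 0 + 5 = 0 + 5 = 5$)
$13205 l = 13205 \cdot 5 = 66025$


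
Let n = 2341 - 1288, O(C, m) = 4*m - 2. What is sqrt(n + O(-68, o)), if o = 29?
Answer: sqrt(1167) ≈ 34.161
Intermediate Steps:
O(C, m) = -2 + 4*m
n = 1053
sqrt(n + O(-68, o)) = sqrt(1053 + (-2 + 4*29)) = sqrt(1053 + (-2 + 116)) = sqrt(1053 + 114) = sqrt(1167)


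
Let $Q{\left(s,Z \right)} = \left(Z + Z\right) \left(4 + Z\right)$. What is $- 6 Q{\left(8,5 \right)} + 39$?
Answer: $-501$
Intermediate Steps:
$Q{\left(s,Z \right)} = 2 Z \left(4 + Z\right)$
$- 6 Q{\left(8,5 \right)} + 39 = - 6 \cdot 2 \cdot 5 \left(4 + 5\right) + 39 = - 6 \cdot 2 \cdot 5 \cdot 9 + 39 = \left(-6\right) 90 + 39 = -540 + 39 = -501$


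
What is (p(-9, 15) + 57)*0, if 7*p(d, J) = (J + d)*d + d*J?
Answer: 0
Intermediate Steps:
p(d, J) = J*d/7 + d*(J + d)/7 (p(d, J) = ((J + d)*d + d*J)/7 = (d*(J + d) + J*d)/7 = (J*d + d*(J + d))/7 = J*d/7 + d*(J + d)/7)
(p(-9, 15) + 57)*0 = ((⅐)*(-9)*(-9 + 2*15) + 57)*0 = ((⅐)*(-9)*(-9 + 30) + 57)*0 = ((⅐)*(-9)*21 + 57)*0 = (-27 + 57)*0 = 30*0 = 0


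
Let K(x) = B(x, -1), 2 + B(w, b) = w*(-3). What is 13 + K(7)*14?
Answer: -309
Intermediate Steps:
B(w, b) = -2 - 3*w (B(w, b) = -2 + w*(-3) = -2 - 3*w)
K(x) = -2 - 3*x
13 + K(7)*14 = 13 + (-2 - 3*7)*14 = 13 + (-2 - 21)*14 = 13 - 23*14 = 13 - 322 = -309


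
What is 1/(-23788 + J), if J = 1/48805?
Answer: -48805/1160973339 ≈ -4.2038e-5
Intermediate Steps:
J = 1/48805 ≈ 2.0490e-5
1/(-23788 + J) = 1/(-23788 + 1/48805) = 1/(-1160973339/48805) = -48805/1160973339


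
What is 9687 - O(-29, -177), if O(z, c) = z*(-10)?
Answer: 9397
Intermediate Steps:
O(z, c) = -10*z
9687 - O(-29, -177) = 9687 - (-10)*(-29) = 9687 - 1*290 = 9687 - 290 = 9397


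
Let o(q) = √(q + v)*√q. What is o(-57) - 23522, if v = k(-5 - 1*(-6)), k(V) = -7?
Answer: -23522 - 8*√57 ≈ -23582.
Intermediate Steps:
v = -7
o(q) = √q*√(-7 + q) (o(q) = √(q - 7)*√q = √(-7 + q)*√q = √q*√(-7 + q))
o(-57) - 23522 = √(-57)*√(-7 - 57) - 23522 = (I*√57)*√(-64) - 23522 = (I*√57)*(8*I) - 23522 = -8*√57 - 23522 = -23522 - 8*√57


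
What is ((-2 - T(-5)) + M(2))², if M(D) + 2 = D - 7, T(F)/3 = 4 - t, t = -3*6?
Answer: 5625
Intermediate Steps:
t = -18
T(F) = 66 (T(F) = 3*(4 - 1*(-18)) = 3*(4 + 18) = 3*22 = 66)
M(D) = -9 + D (M(D) = -2 + (D - 7) = -2 + (-7 + D) = -9 + D)
((-2 - T(-5)) + M(2))² = ((-2 - 1*66) + (-9 + 2))² = ((-2 - 66) - 7)² = (-68 - 7)² = (-75)² = 5625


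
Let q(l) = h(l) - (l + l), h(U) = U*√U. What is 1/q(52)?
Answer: 1/1248 + √13/1248 ≈ 0.0036903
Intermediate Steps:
h(U) = U^(3/2)
q(l) = l^(3/2) - 2*l (q(l) = l^(3/2) - (l + l) = l^(3/2) - 2*l)
1/q(52) = 1/(52^(3/2) - 2*52) = 1/(104*√13 - 104) = 1/(-104 + 104*√13)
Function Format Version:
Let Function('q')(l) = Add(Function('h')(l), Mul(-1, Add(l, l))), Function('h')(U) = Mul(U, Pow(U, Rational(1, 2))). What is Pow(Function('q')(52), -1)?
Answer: Add(Rational(1, 1248), Mul(Rational(1, 1248), Pow(13, Rational(1, 2)))) ≈ 0.0036903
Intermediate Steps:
Function('h')(U) = Pow(U, Rational(3, 2))
Function('q')(l) = Add(Pow(l, Rational(3, 2)), Mul(-2, l)) (Function('q')(l) = Add(Pow(l, Rational(3, 2)), Mul(-1, Add(l, l))) = Add(Pow(l, Rational(3, 2)), Mul(-1, Mul(2, l))) = Add(Pow(l, Rational(3, 2)), Mul(-2, l)))
Pow(Function('q')(52), -1) = Pow(Add(Pow(52, Rational(3, 2)), Mul(-2, 52)), -1) = Pow(Add(Mul(104, Pow(13, Rational(1, 2))), -104), -1) = Pow(Add(-104, Mul(104, Pow(13, Rational(1, 2)))), -1)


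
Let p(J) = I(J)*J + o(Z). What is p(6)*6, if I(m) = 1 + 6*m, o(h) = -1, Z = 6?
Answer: 1326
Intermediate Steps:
p(J) = -1 + J*(1 + 6*J) (p(J) = (1 + 6*J)*J - 1 = J*(1 + 6*J) - 1 = -1 + J*(1 + 6*J))
p(6)*6 = (-1 + 6*(1 + 6*6))*6 = (-1 + 6*(1 + 36))*6 = (-1 + 6*37)*6 = (-1 + 222)*6 = 221*6 = 1326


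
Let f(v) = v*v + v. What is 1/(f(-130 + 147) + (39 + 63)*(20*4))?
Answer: 1/8466 ≈ 0.00011812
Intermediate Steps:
f(v) = v + v² (f(v) = v² + v = v + v²)
1/(f(-130 + 147) + (39 + 63)*(20*4)) = 1/((-130 + 147)*(1 + (-130 + 147)) + (39 + 63)*(20*4)) = 1/(17*(1 + 17) + 102*80) = 1/(17*18 + 8160) = 1/(306 + 8160) = 1/8466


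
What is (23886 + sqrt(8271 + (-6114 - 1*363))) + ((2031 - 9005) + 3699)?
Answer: 20611 + sqrt(1794) ≈ 20653.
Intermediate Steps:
(23886 + sqrt(8271 + (-6114 - 1*363))) + ((2031 - 9005) + 3699) = (23886 + sqrt(8271 + (-6114 - 363))) + (-6974 + 3699) = (23886 + sqrt(8271 - 6477)) - 3275 = (23886 + sqrt(1794)) - 3275 = 20611 + sqrt(1794)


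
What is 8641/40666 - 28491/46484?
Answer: -378473381/945159172 ≈ -0.40043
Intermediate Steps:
8641/40666 - 28491/46484 = -378473381/945159172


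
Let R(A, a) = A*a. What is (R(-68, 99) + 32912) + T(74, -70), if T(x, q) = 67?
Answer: 26247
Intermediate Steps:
(R(-68, 99) + 32912) + T(74, -70) = (-68*99 + 32912) + 67 = (-6732 + 32912) + 67 = 26180 + 67 = 26247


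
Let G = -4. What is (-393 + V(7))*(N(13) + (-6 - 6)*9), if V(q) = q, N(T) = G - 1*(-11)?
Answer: 38986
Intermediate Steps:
N(T) = 7 (N(T) = -4 - 1*(-11) = -4 + 11 = 7)
(-393 + V(7))*(N(13) + (-6 - 6)*9) = (-393 + 7)*(7 + (-6 - 6)*9) = -386*(7 - 12*9) = -386*(7 - 108) = -386*(-101) = 38986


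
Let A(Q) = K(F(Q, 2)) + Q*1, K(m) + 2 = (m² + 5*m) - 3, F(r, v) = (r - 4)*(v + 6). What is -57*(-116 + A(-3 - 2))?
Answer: -267786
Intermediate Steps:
F(r, v) = (-4 + r)*(6 + v)
K(m) = -5 + m² + 5*m (K(m) = -2 + ((m² + 5*m) - 3) = -2 + (-3 + m² + 5*m) = -5 + m² + 5*m)
A(Q) = -165 + (-32 + 8*Q)² + 41*Q (A(Q) = (-5 + (-24 - 4*2 + 6*Q + Q*2)² + 5*(-24 - 4*2 + 6*Q + Q*2)) + Q*1 = (-5 + (-24 - 8 + 6*Q + 2*Q)² + 5*(-24 - 8 + 6*Q + 2*Q)) + Q = (-5 + (-32 + 8*Q)² + 5*(-32 + 8*Q)) + Q = (-5 + (-32 + 8*Q)² + (-160 + 40*Q)) + Q = (-165 + (-32 + 8*Q)² + 40*Q) + Q = -165 + (-32 + 8*Q)² + 41*Q)
-57*(-116 + A(-3 - 2)) = -57*(-116 + (859 - 471*(-3 - 2) + 64*(-3 - 2)²)) = -57*(-116 + (859 - 471*(-5) + 64*(-5)²)) = -57*(-116 + (859 + 2355 + 64*25)) = -57*(-116 + (859 + 2355 + 1600)) = -57*(-116 + 4814) = -57*4698 = -267786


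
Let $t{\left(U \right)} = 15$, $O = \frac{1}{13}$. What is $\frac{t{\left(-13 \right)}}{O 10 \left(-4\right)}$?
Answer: $- \frac{39}{8} \approx -4.875$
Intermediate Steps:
$O = \frac{1}{13} \approx 0.076923$
$\frac{t{\left(-13 \right)}}{O 10 \left(-4\right)} = \frac{15}{\frac{1}{13} \cdot 10 \left(-4\right)} = \frac{15}{\frac{10}{13} \left(-4\right)} = \frac{15}{- \frac{40}{13}} = 15 \left(- \frac{13}{40}\right) = - \frac{39}{8}$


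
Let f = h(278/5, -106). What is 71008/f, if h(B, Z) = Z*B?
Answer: -88760/7367 ≈ -12.048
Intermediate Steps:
h(B, Z) = B*Z
f = -29468/5 (f = (278/5)*(-106) = -29468/5 ≈ -5893.6)
71008/f = 71008/(-29468/5) = 71008*(-5/29468) = -88760/7367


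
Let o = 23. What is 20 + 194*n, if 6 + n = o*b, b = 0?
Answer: -1144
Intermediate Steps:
n = -6 (n = -6 + 23*0 = -6 + 0 = -6)
20 + 194*n = 20 + 194*(-6) = 20 - 1164 = -1144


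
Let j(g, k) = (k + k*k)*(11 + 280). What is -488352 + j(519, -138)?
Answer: 5013294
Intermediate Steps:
j(g, k) = 291*k + 291*k² (j(g, k) = (k + k²)*291 = 291*k + 291*k²)
-488352 + j(519, -138) = -488352 + 291*(-138)*(1 - 138) = -488352 + 291*(-138)*(-137) = -488352 + 5501646 = 5013294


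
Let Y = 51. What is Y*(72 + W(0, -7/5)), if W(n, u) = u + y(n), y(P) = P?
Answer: 18003/5 ≈ 3600.6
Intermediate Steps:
W(n, u) = n + u (W(n, u) = u + n = n + u)
Y*(72 + W(0, -7/5)) = 51*(72 + (0 - 7/5)) = 51*(72 - 7/5) = 51*(353/5) = 18003/5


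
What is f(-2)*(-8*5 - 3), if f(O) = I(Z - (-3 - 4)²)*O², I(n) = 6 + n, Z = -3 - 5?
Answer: 8772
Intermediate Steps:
Z = -8
f(O) = -51*O² (f(O) = (6 + (-8 - (-3 - 4)²))*O² = (6 + (-8 - 1*(-7)²))*O² = (6 + (-8 - 1*49))*O² = (6 + (-8 - 49))*O² = (6 - 57)*O² = -51*O²)
f(-2)*(-8*5 - 3) = (-51*(-2)²)*(-8*5 - 3) = (-51*4)*(-40 - 3) = -204*(-43) = 8772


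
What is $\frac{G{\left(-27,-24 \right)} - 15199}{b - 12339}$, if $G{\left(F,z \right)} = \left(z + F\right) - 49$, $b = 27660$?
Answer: $- \frac{15299}{15321} \approx -0.99856$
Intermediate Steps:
$G{\left(F,z \right)} = -49 + F + z$ ($G{\left(F,z \right)} = \left(F + z\right) - 49 = -49 + F + z$)
$\frac{G{\left(-27,-24 \right)} - 15199}{b - 12339} = \frac{\left(-49 - 27 - 24\right) - 15199}{27660 - 12339} = \frac{-100 - 15199}{15321} = \left(-15299\right) \frac{1}{15321} = - \frac{15299}{15321}$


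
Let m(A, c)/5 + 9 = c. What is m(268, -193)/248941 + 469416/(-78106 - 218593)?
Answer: -117156554446/73860545759 ≈ -1.5862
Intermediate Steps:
m(A, c) = -45 + 5*c
m(268, -193)/248941 + 469416/(-78106 - 218593) = (-45 + 5*(-193))/248941 + 469416/(-78106 - 218593) = (-45 - 965)*(1/248941) + 469416/(-296699) = -1010*1/248941 + 469416*(-1/296699) = -1010/248941 - 469416/296699 = -117156554446/73860545759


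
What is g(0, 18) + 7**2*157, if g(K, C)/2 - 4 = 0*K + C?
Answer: 7737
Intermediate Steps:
g(K, C) = 8 + 2*C (g(K, C) = 8 + 2*(0*K + C) = 8 + 2*(0 + C) = 8 + 2*C)
g(0, 18) + 7**2*157 = (8 + 2*18) + 7**2*157 = (8 + 36) + 49*157 = 44 + 7693 = 7737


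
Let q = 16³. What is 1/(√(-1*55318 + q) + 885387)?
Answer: 295129/261303396997 - I*√51222/783910190991 ≈ 1.1294e-6 - 2.8871e-10*I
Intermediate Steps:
q = 4096
1/(√(-1*55318 + q) + 885387) = 1/(√(-1*55318 + 4096) + 885387) = 1/(√(-55318 + 4096) + 885387) = 1/(√(-51222) + 885387) = 1/(I*√51222 + 885387) = 1/(885387 + I*√51222)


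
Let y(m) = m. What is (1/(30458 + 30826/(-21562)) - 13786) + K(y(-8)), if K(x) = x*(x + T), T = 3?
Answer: -4513530498829/328352285 ≈ -13746.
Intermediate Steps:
K(x) = x*(3 + x) (K(x) = x*(x + 3) = x*(3 + x))
(1/(30458 + 30826/(-21562)) - 13786) + K(y(-8)) = (1/(30458 + 30826/(-21562)) - 13786) - 8*(3 - 8) = (1/(30458 + 30826*(-1/21562)) - 13786) - 8*(-5) = (1/(30458 - 15413/10781) - 13786) + 40 = (1/(328352285/10781) - 13786) + 40 = (10781/328352285 - 13786) + 40 = -4526664590229/328352285 + 40 = -4513530498829/328352285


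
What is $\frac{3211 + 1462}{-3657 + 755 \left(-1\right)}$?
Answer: $- \frac{4673}{4412} \approx -1.0592$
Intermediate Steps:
$\frac{3211 + 1462}{-3657 + 755 \left(-1\right)} = \frac{4673}{-3657 - 755} = \frac{4673}{-4412} = 4673 \left(- \frac{1}{4412}\right) = - \frac{4673}{4412}$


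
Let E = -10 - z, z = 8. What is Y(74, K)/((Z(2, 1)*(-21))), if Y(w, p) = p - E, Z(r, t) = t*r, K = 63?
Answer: -27/14 ≈ -1.9286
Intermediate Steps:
E = -18 (E = -10 - 1*8 = -10 - 8 = -18)
Z(r, t) = r*t
Y(w, p) = 18 + p (Y(w, p) = p - 1*(-18) = p + 18 = 18 + p)
Y(74, K)/((Z(2, 1)*(-21))) = (18 + 63)/(((2*1)*(-21))) = 81/((2*(-21))) = 81/(-42) = 81*(-1/42) = -27/14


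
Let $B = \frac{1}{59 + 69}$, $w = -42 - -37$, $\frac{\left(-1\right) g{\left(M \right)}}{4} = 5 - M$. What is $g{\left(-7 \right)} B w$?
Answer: $\frac{15}{8} \approx 1.875$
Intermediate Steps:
$g{\left(M \right)} = -20 + 4 M$ ($g{\left(M \right)} = - 4 \left(5 - M\right) = -20 + 4 M$)
$w = -5$ ($w = -42 + 37 = -5$)
$B = \frac{1}{128} \approx 0.0078125$
$g{\left(-7 \right)} B w = \left(-20 + 4 \left(-7\right)\right) \frac{1}{128} \left(-5\right) = \left(-20 - 28\right) \frac{1}{128} \left(-5\right) = \left(-48\right) \frac{1}{128} \left(-5\right) = \left(- \frac{3}{8}\right) \left(-5\right) = \frac{15}{8}$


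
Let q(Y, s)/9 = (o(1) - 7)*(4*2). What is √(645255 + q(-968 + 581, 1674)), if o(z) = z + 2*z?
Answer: 3*√71663 ≈ 803.10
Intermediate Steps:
o(z) = 3*z
q(Y, s) = -288 (q(Y, s) = 9*((3*1 - 7)*(4*2)) = 9*((3 - 7)*8) = 9*(-4*8) = 9*(-32) = -288)
√(645255 + q(-968 + 581, 1674)) = √(645255 - 288) = √644967 = 3*√71663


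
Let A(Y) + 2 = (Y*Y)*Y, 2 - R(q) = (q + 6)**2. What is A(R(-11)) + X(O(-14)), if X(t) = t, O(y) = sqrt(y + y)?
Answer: -12169 + 2*I*sqrt(7) ≈ -12169.0 + 5.2915*I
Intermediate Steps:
O(y) = sqrt(2)*sqrt(y) (O(y) = sqrt(2*y) = sqrt(2)*sqrt(y))
R(q) = 2 - (6 + q)**2 (R(q) = 2 - (q + 6)**2 = 2 - (6 + q)**2)
A(Y) = -2 + Y**3 (A(Y) = -2 + (Y*Y)*Y = -2 + Y**2*Y = -2 + Y**3)
A(R(-11)) + X(O(-14)) = (-2 + (2 - (6 - 11)**2)**3) + sqrt(2)*sqrt(-14) = (-2 + (2 - 1*(-5)**2)**3) + sqrt(2)*(I*sqrt(14)) = (-2 + (2 - 1*25)**3) + 2*I*sqrt(7) = (-2 + (2 - 25)**3) + 2*I*sqrt(7) = (-2 + (-23)**3) + 2*I*sqrt(7) = (-2 - 12167) + 2*I*sqrt(7) = -12169 + 2*I*sqrt(7)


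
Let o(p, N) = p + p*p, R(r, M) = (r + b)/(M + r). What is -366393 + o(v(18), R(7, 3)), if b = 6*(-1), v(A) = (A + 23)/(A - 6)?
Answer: -52758419/144 ≈ -3.6638e+5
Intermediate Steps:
v(A) = (23 + A)/(-6 + A)
b = -6
R(r, M) = (-6 + r)/(M + r) (R(r, M) = (r - 6)/(M + r) = (-6 + r)/(M + r))
o(p, N) = p + p²
-366393 + o(v(18), R(7, 3)) = -366393 + ((23 + 18)/(-6 + 18))*(1 + (23 + 18)/(-6 + 18)) = -366393 + (41/12)*(1 + 41/12) = -366393 + ((1/12)*41)*(1 + (1/12)*41) = -366393 + 41*(1 + 41/12)/12 = -366393 + (41/12)*(53/12) = -366393 + 2173/144 = -52758419/144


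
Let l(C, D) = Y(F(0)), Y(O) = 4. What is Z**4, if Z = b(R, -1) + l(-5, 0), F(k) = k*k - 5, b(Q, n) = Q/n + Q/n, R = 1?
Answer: 16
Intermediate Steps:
b(Q, n) = 2*Q/n
F(k) = -5 + k**2 (F(k) = k**2 - 5 = -5 + k**2)
l(C, D) = 4
Z = 2 (Z = 2*1/(-1) + 4 = 2*1*(-1) + 4 = -2 + 4 = 2)
Z**4 = 2**4 = 16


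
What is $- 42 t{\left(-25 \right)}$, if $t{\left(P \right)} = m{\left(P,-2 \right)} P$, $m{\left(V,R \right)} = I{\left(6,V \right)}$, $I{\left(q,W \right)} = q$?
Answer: $6300$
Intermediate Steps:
$m{\left(V,R \right)} = 6$
$t{\left(P \right)} = 6 P$
$- 42 t{\left(-25 \right)} = - 42 \cdot 6 \left(-25\right) = \left(-42\right) \left(-150\right) = 6300$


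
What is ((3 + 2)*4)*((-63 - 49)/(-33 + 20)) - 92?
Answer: 1044/13 ≈ 80.308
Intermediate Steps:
((3 + 2)*4)*((-63 - 49)/(-33 + 20)) - 92 = (5*4)*(-112/(-13)) - 92 = 20*(-112*(-1/13)) - 92 = 20*(112/13) - 92 = 2240/13 - 92 = 1044/13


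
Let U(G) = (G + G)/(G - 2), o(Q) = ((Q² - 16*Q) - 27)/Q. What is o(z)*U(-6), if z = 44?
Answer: 3615/88 ≈ 41.080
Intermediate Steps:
o(Q) = (-27 + Q² - 16*Q)/Q
U(G) = 2*G/(-2 + G) (U(G) = (2*G)/(-2 + G) = 2*G/(-2 + G))
o(z)*U(-6) = (-16 + 44 - 27/44)*(2*(-6)/(-2 - 6)) = (-16 + 44 - 27*1/44)*(2*(-6)/(-8)) = (-16 + 44 - 27/44)*(2*(-6)*(-⅛)) = (1205/44)*(3/2) = 3615/88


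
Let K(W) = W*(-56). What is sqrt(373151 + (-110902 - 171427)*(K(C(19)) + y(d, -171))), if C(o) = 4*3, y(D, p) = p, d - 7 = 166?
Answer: sqrt(238376498) ≈ 15439.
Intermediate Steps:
d = 173 (d = 7 + 166 = 173)
C(o) = 12
K(W) = -56*W
sqrt(373151 + (-110902 - 171427)*(K(C(19)) + y(d, -171))) = sqrt(373151 + (-110902 - 171427)*(-56*12 - 171)) = sqrt(373151 - 282329*(-672 - 171)) = sqrt(373151 - 282329*(-843)) = sqrt(373151 + 238003347) = sqrt(238376498)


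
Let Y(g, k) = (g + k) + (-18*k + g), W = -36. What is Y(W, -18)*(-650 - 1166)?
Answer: -424944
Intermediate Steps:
Y(g, k) = -17*k + 2*g (Y(g, k) = (g + k) + (g - 18*k) = -17*k + 2*g)
Y(W, -18)*(-650 - 1166) = (-17*(-18) + 2*(-36))*(-650 - 1166) = (306 - 72)*(-1816) = 234*(-1816) = -424944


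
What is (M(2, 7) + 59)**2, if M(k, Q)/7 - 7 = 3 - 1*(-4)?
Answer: 24649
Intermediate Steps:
M(k, Q) = 98 (M(k, Q) = 49 + 7*(3 - 1*(-4)) = 49 + 7*(3 + 4) = 49 + 7*7 = 49 + 49 = 98)
(M(2, 7) + 59)**2 = (98 + 59)**2 = 157**2 = 24649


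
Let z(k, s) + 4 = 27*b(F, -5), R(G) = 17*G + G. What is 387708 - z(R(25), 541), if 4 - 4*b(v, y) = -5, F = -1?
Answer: 1550605/4 ≈ 3.8765e+5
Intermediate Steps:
b(v, y) = 9/4 (b(v, y) = 1 - 1/4*(-5) = 1 + 5/4 = 9/4)
R(G) = 18*G
z(k, s) = 227/4 (z(k, s) = -4 + 27*(9/4) = -4 + 243/4 = 227/4)
387708 - z(R(25), 541) = 387708 - 1*227/4 = 387708 - 227/4 = 1550605/4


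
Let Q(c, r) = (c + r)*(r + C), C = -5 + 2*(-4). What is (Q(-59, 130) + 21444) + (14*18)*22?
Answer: 35295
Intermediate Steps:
C = -13 (C = -5 - 8 = -13)
Q(c, r) = (-13 + r)*(c + r) (Q(c, r) = (c + r)*(r - 13) = (c + r)*(-13 + r) = (-13 + r)*(c + r))
(Q(-59, 130) + 21444) + (14*18)*22 = ((130² - 13*(-59) - 13*130 - 59*130) + 21444) + (14*18)*22 = ((16900 + 767 - 1690 - 7670) + 21444) + 252*22 = (8307 + 21444) + 5544 = 29751 + 5544 = 35295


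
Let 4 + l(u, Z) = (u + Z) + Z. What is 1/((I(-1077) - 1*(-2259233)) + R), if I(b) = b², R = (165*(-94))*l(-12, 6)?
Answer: 1/3481202 ≈ 2.8726e-7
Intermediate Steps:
l(u, Z) = -4 + u + 2*Z (l(u, Z) = -4 + ((u + Z) + Z) = -4 + ((Z + u) + Z) = -4 + (u + 2*Z) = -4 + u + 2*Z)
R = 62040 (R = (165*(-94))*(-4 - 12 + 2*6) = -15510*(-4 - 12 + 12) = -15510*(-4) = 62040)
1/((I(-1077) - 1*(-2259233)) + R) = 1/(((-1077)² - 1*(-2259233)) + 62040) = 1/((1159929 + 2259233) + 62040) = 1/(3419162 + 62040) = 1/3481202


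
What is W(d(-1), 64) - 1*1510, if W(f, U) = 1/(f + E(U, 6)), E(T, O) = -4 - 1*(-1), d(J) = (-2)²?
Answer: -1509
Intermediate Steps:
d(J) = 4
E(T, O) = -3 (E(T, O) = -4 + 1 = -3)
W(f, U) = 1/(-3 + f) (W(f, U) = 1/(f - 3) = 1/(-3 + f))
W(d(-1), 64) - 1*1510 = 1/(-3 + 4) - 1*1510 = 1/1 - 1510 = 1 - 1510 = -1509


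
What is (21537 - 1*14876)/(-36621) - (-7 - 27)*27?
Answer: 33611417/36621 ≈ 917.82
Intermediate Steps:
(21537 - 1*14876)/(-36621) - (-7 - 27)*27 = (21537 - 14876)*(-1/36621) - (-34)*27 = 6661*(-1/36621) - 1*(-918) = -6661/36621 + 918 = 33611417/36621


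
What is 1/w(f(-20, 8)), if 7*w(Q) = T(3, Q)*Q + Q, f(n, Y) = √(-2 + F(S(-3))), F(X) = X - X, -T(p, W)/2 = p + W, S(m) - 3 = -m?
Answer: 7*√2/(2*(-5*I + 2*√2)) ≈ 0.42424 + 0.74996*I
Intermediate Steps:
S(m) = 3 - m
T(p, W) = -2*W - 2*p (T(p, W) = -2*(p + W) = -2*(W + p) = -2*W - 2*p)
F(X) = 0
f(n, Y) = I*√2 (f(n, Y) = √(-2 + 0) = √(-2) = I*√2)
w(Q) = Q/7 + Q*(-6 - 2*Q)/7 (w(Q) = ((-2*Q - 2*3)*Q + Q)/7 = ((-2*Q - 6)*Q + Q)/7 = ((-6 - 2*Q)*Q + Q)/7 = (Q*(-6 - 2*Q) + Q)/7 = (Q + Q*(-6 - 2*Q))/7 = Q/7 + Q*(-6 - 2*Q)/7)
1/w(f(-20, 8)) = 1/(-I*√2*(5 + 2*(I*√2))/7) = 1/(-I*√2*(5 + 2*I*√2)/7) = 7*I*√2/(2*(5 + 2*I*√2))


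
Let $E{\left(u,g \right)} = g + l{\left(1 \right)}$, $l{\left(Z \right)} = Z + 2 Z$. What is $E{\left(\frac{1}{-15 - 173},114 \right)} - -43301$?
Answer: $43418$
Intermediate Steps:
$l{\left(Z \right)} = 3 Z$
$E{\left(u,g \right)} = 3 + g$ ($E{\left(u,g \right)} = g + 3 \cdot 1 = g + 3 = 3 + g$)
$E{\left(\frac{1}{-15 - 173},114 \right)} - -43301 = \left(3 + 114\right) - -43301 = 117 + 43301 = 43418$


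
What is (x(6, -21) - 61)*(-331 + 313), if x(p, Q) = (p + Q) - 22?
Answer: 1764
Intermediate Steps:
x(p, Q) = -22 + Q + p (x(p, Q) = (Q + p) - 22 = -22 + Q + p)
(x(6, -21) - 61)*(-331 + 313) = ((-22 - 21 + 6) - 61)*(-331 + 313) = (-37 - 61)*(-18) = -98*(-18) = 1764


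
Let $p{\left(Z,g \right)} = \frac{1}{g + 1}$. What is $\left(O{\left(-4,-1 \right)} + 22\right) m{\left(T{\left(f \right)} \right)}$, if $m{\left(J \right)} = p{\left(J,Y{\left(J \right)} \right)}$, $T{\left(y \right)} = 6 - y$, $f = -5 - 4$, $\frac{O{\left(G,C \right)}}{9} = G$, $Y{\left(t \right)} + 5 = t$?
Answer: $- \frac{14}{11} \approx -1.2727$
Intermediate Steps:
$Y{\left(t \right)} = -5 + t$
$O{\left(G,C \right)} = 9 G$
$f = -9$ ($f = -5 - 4 = -9$)
$p{\left(Z,g \right)} = \frac{1}{1 + g}$
$m{\left(J \right)} = \frac{1}{-4 + J}$ ($m{\left(J \right)} = \frac{1}{1 + \left(-5 + J\right)} = \frac{1}{-4 + J}$)
$\left(O{\left(-4,-1 \right)} + 22\right) m{\left(T{\left(f \right)} \right)} = \frac{9 \left(-4\right) + 22}{-4 + \left(6 - -9\right)} = \frac{-36 + 22}{-4 + \left(6 + 9\right)} = - \frac{14}{-4 + 15} = - \frac{14}{11}$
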